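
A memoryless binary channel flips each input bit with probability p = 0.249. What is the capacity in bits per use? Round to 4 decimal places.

0.1903 bits

Binary symmetric channel: C = 1 − h₂(ε) where h₂ is the binary entropy function.
h₂(0.249) = −0.249·log₂0.249 − 0.751·log₂0.751 = 0.8097.
C = 1 − 0.8097 = 0.1903 bits per channel use.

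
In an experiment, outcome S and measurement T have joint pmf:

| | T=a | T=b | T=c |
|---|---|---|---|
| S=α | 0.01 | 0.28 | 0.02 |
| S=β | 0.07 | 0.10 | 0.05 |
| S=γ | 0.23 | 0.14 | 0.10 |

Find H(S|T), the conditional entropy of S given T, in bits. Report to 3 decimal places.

Chain rule: H(S|T) = H(S,T) − H(T).
Marginals: p(S) = (0.3100, 0.2200, 0.4700), p(T) = (0.3100, 0.5200, 0.1700).
H(S,T) = 2.7274 bits; H(T) = 1.4490 bits.
H(S|T) = 2.7274 − 1.4490 = 1.278 bits.

1.278 bits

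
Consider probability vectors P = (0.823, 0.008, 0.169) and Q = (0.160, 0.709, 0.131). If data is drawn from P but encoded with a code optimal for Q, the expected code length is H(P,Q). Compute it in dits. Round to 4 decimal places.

H(P,Q) = −Σ p·log₁₀ q.
  −0.823·log₁₀(0.160) = 0.65501
  −0.008·log₁₀(0.709) = 0.00119
  −0.169·log₁₀(0.131) = 0.14918
H(P,Q) = 0.8054 dits.

0.8054 dits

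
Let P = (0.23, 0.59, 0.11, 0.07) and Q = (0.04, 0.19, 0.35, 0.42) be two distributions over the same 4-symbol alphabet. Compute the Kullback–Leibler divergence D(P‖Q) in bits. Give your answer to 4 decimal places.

1.1803 bits

D(P‖Q) = Σ p·log₂(p/q).
  0.23·log₂(0.23/0.04) = 0.58042
  0.59·log₂(0.59/0.19) = 0.96448
  0.11·log₂(0.11/0.35) = -0.18368
  0.07·log₂(0.07/0.42) = -0.18095
D(P‖Q) = 1.1803 bits.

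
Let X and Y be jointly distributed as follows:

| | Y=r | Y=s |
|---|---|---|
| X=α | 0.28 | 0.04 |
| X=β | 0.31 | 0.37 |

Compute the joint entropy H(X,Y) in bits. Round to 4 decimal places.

1.7545 bits

H(X,Y) = −Σ p(x,y)·log₂ p(x,y) over all 4 cells.
  cell (α,r): −0.28·log₂0.28 = 0.51422
  cell (α,s): −0.04·log₂0.04 = 0.18575
  cell (β,r): −0.31·log₂0.31 = 0.52379
  cell (β,s): −0.37·log₂0.37 = 0.53073
Sum = 1.7545 bits.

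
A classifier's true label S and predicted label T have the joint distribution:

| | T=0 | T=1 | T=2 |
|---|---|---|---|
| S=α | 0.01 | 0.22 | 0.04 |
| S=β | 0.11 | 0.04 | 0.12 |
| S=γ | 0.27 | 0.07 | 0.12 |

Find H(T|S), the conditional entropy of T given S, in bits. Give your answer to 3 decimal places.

Chain rule: H(T|S) = H(S,T) − H(S).
Marginals: p(S) = (0.2700, 0.2700, 0.4600), p(T) = (0.3900, 0.3300, 0.2800).
H(S,T) = 2.7815 bits; H(S) = 1.5354 bits.
H(T|S) = 2.7815 − 1.5354 = 1.246 bits.

1.246 bits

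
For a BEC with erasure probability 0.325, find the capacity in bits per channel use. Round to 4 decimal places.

0.6750 bits

Binary erasure channel: capacity C = 1 − ε.
C = 1 − 0.325 = 0.6750 bits per channel use.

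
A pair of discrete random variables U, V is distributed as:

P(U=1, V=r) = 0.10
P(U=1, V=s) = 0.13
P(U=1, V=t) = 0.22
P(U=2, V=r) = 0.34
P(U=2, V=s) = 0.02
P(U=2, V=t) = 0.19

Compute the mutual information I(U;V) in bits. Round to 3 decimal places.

Marginals: p(U) = (0.4500, 0.5500), p(V) = (0.4400, 0.1500, 0.4100).
I(U;V) = Σ p(x,y)·log₂[p(x,y)/(p(x)p(y))].
  (1,r): 0.10·log₂(0.5051) = -0.0986
  (1,s): 0.13·log₂(1.9259) = 0.1229
  (1,t): 0.22·log₂(1.1924) = 0.0559
  (2,r): 0.34·log₂(1.4050) = 0.1668
  (2,s): 0.02·log₂(0.2424) = -0.0409
  (2,t): 0.19·log₂(0.8426) = -0.0470
Sum = 0.159 bits.

0.159 bits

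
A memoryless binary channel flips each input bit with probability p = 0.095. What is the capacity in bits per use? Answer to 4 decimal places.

0.5471 bits

Binary symmetric channel: C = 1 − h₂(ε) where h₂ is the binary entropy function.
h₂(0.095) = −0.095·log₂0.095 − 0.905·log₂0.905 = 0.4529.
C = 1 − 0.4529 = 0.5471 bits per channel use.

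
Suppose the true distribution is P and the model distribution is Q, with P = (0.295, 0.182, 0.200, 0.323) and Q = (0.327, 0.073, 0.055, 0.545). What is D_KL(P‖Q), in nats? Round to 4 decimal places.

0.2251 nats

D(P‖Q) = Σ p·ln(p/q).
  0.295·ln(0.295/0.327) = -0.03038
  0.182·ln(0.182/0.073) = 0.16627
  0.200·ln(0.200/0.055) = 0.25820
  0.323·ln(0.323/0.545) = -0.16897
D(P‖Q) = 0.2251 nats.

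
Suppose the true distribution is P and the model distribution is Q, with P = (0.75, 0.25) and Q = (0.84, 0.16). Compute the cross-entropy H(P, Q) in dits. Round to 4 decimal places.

H(P,Q) = −Σ p·log₁₀ q.
  −0.75·log₁₀(0.84) = 0.05679
  −0.25·log₁₀(0.16) = 0.19897
H(P,Q) = 0.2558 dits.

0.2558 dits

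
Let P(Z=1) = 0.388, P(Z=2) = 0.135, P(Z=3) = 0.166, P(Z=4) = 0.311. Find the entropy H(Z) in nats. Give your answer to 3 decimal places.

H(Z) = −Σ p·ln p.
  −(0.388)·ln(0.388) = 0.3673
  −(0.135)·ln(0.135) = 0.2703
  −(0.166)·ln(0.166) = 0.2981
  −(0.311)·ln(0.311) = 0.3632
Sum: 0.3673 + 0.2703 + 0.2981 + 0.3632 = 1.299 nats.

1.299 nats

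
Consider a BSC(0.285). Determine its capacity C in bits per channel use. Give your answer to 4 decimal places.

Binary symmetric channel: C = 1 − h₂(ε) where h₂ is the binary entropy function.
h₂(0.285) = −0.285·log₂0.285 − 0.715·log₂0.715 = 0.8622.
C = 1 − 0.8622 = 0.1378 bits per channel use.

0.1378 bits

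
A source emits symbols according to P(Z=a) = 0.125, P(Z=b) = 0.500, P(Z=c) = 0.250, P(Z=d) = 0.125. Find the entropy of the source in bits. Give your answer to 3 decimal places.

1.750 bits

H(Z) = −Σ p·log₂ p.
  −(0.125)·log₂(0.125) = 0.3750
  −(0.500)·log₂(0.500) = 0.5000
  −(0.250)·log₂(0.250) = 0.5000
  −(0.125)·log₂(0.125) = 0.3750
Sum: 0.3750 + 0.5000 + 0.5000 + 0.3750 = 1.750 bits.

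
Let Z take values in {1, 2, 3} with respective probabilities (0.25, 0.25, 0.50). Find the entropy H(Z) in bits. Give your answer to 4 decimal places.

1.5000 bits

H(Z) = −Σ p·log₂ p.
  −(0.25)·log₂(0.25) = 0.50000
  −(0.25)·log₂(0.25) = 0.50000
  −(0.50)·log₂(0.50) = 0.50000
Sum: 0.50000 + 0.50000 + 0.50000 = 1.5000 bits.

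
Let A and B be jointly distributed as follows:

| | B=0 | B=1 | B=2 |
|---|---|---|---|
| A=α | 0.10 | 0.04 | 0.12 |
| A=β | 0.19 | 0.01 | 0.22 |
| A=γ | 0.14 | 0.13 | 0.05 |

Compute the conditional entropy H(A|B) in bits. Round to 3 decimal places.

Marginals: p(A) = (0.2600, 0.4200, 0.3200), p(B) = (0.4300, 0.1800, 0.3900).
H(A|B) = Σ p(B) · H(A|B=·).
  B=0: p=0.4300, H(A|B=0) = 1.5371
  B=1: p=0.1800, H(A|B=1) = 1.0529
  B=2: p=0.3900, H(A|B=2) = 1.3691
Weighted sum = 1.384 bits.

1.384 bits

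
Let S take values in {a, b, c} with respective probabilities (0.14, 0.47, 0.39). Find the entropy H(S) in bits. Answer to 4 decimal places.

H(S) = −Σ p·log₂ p.
  −(0.14)·log₂(0.14) = 0.39711
  −(0.47)·log₂(0.47) = 0.51196
  −(0.39)·log₂(0.39) = 0.52980
Sum: 0.39711 + 0.51196 + 0.52980 = 1.4389 bits.

1.4389 bits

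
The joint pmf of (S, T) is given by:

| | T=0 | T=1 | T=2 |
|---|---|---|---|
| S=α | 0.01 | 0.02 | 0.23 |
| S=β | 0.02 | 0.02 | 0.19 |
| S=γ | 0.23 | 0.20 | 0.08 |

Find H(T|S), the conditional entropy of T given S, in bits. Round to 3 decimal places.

1.103 bits

Marginals: p(S) = (0.2600, 0.2300, 0.5100), p(T) = (0.2600, 0.2400, 0.5000).
H(T|S) = Σ p(S) · H(T|S=·).
  S=α: p=0.2600, H(T|S=α) = 0.6219
  S=β: p=0.2300, H(T|S=β) = 0.8405
  S=γ: p=0.5100, H(T|S=γ) = 1.4669
Weighted sum = 1.103 bits.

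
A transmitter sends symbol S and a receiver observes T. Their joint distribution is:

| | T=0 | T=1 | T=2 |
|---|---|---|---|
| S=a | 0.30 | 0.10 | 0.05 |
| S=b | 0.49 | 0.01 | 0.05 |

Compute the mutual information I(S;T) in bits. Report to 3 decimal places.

Marginals: p(S) = (0.4500, 0.5500), p(T) = (0.7900, 0.1100, 0.1000).
I(S;T) = H(S) + H(T) − H(S,T).
H(S) = 0.9928, H(T) = 0.9511, H(S,T) = 1.8562.
I(S;T) = 0.9928 + 0.9511 − 1.8562 = 0.088 bits.

0.088 bits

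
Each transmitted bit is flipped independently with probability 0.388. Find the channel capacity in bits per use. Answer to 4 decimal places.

Binary symmetric channel: C = 1 − h₂(ε) where h₂ is the binary entropy function.
h₂(0.388) = −0.388·log₂0.388 − 0.612·log₂0.612 = 0.9635.
C = 1 − 0.9635 = 0.0365 bits per channel use.

0.0365 bits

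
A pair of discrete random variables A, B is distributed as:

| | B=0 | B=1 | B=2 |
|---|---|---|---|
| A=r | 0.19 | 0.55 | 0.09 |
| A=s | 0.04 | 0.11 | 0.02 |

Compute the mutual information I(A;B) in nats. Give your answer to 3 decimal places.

0.000 nats

Marginals: p(A) = (0.8300, 0.1700), p(B) = (0.2300, 0.6600, 0.1100).
I(A;B) = Σ p(x,y)·ln[p(x,y)/(p(x)p(y))].
  (r,0): 0.19·ln(0.9953) = -0.0009
  (r,1): 0.55·ln(1.0040) = 0.0022
  (r,2): 0.09·ln(0.9858) = -0.0013
  (s,0): 0.04·ln(1.0230) = 0.0009
  (s,1): 0.11·ln(0.9804) = -0.0022
  (s,2): 0.02·ln(1.0695) = 0.0013
Sum = 0.000 nats.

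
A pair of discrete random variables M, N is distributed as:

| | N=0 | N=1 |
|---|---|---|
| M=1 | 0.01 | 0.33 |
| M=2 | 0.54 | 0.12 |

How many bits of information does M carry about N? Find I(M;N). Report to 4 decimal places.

0.4762 bits

Marginals: p(M) = (0.3400, 0.6600), p(N) = (0.5500, 0.4500).
I(M;N) = Σ p(x,y)·log₂[p(x,y)/(p(x)p(y))].
  (1,0): 0.01·log₂(0.0535) = -0.04225
  (1,1): 0.33·log₂(2.1569) = 0.36595
  (2,0): 0.54·log₂(1.4876) = 0.30941
  (2,1): 0.12·log₂(0.4040) = -0.15689
Sum = 0.4762 bits.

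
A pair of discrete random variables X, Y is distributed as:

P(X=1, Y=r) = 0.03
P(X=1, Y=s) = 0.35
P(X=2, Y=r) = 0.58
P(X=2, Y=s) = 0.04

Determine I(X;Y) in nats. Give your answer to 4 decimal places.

Marginals: p(X) = (0.3800, 0.6200), p(Y) = (0.6100, 0.3900).
I(X;Y) = Σ p(x,y)·ln[p(x,y)/(p(x)p(y))].
  (1,r): 0.03·ln(0.1294) = -0.06134
  (1,s): 0.35·ln(2.3617) = 0.30078
  (2,r): 0.58·ln(1.5336) = 0.24801
  (2,s): 0.04·ln(0.1654) = -0.07197
Sum = 0.4155 nats.

0.4155 nats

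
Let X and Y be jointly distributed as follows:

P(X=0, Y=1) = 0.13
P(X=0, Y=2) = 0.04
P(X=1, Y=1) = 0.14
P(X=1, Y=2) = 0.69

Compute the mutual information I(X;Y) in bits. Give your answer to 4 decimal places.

Marginals: p(X) = (0.1700, 0.8300), p(Y) = (0.2700, 0.7300).
I(X;Y) = Σ p(x,y)·log₂[p(x,y)/(p(x)p(y))].
  (0,1): 0.13·log₂(2.8322) = 0.19525
  (0,2): 0.04·log₂(0.3223) = -0.06534
  (1,1): 0.14·log₂(0.6247) = -0.09502
  (1,2): 0.69·log₂(1.1388) = 0.12939
Sum = 0.1643 bits.

0.1643 bits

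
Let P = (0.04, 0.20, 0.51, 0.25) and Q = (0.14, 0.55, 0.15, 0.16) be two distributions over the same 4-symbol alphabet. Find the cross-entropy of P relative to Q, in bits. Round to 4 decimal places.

2.3428 bits

H(P,Q) = −Σ p·log₂ q.
  −0.04·log₂(0.14) = 0.11346
  −0.20·log₂(0.55) = 0.17250
  −0.51·log₂(0.15) = 1.39585
  −0.25·log₂(0.16) = 0.66096
H(P,Q) = 2.3428 bits.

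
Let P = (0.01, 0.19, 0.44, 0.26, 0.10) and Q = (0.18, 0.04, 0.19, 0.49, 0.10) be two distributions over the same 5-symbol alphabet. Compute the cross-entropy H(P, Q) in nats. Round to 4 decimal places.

1.7752 nats

H(P,Q) = −Σ p·ln q.
  −0.01·ln(0.18) = 0.01715
  −0.19·ln(0.04) = 0.61159
  −0.44·ln(0.19) = 0.73072
  −0.26·ln(0.49) = 0.18547
  −0.10·ln(0.10) = 0.23026
H(P,Q) = 1.7752 nats.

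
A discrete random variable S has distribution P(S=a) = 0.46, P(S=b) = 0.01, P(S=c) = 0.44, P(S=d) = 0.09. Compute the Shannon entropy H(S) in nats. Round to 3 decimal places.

0.981 nats

H(S) = −Σ p·ln p.
  −(0.46)·ln(0.46) = 0.3572
  −(0.01)·ln(0.01) = 0.0461
  −(0.44)·ln(0.44) = 0.3612
  −(0.09)·ln(0.09) = 0.2167
Sum: 0.3572 + 0.0461 + 0.3612 + 0.2167 = 0.981 nats.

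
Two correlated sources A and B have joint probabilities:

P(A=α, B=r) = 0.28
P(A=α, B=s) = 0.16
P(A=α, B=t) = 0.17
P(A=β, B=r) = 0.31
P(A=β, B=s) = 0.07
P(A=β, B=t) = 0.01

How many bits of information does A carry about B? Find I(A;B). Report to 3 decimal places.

Marginals: p(A) = (0.6100, 0.3900), p(B) = (0.5900, 0.2300, 0.1800).
I(A;B) = H(A) + H(B) − H(A,B).
H(A) = 0.9648, H(B) = 1.3821, H(A,B) = 2.2306.
I(A;B) = 0.9648 + 1.3821 − 2.2306 = 0.116 bits.

0.116 bits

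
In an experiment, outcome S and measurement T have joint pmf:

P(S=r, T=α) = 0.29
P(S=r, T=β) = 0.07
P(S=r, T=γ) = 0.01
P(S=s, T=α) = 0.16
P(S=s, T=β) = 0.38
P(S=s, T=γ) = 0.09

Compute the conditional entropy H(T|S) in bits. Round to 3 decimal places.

Chain rule: H(T|S) = H(S,T) − H(S).
Marginals: p(S) = (0.3700, 0.6300), p(T) = (0.4500, 0.4500, 0.1000).
H(S,T) = 2.1190 bits; H(S) = 0.9507 bits.
H(T|S) = 2.1190 − 0.9507 = 1.168 bits.

1.168 bits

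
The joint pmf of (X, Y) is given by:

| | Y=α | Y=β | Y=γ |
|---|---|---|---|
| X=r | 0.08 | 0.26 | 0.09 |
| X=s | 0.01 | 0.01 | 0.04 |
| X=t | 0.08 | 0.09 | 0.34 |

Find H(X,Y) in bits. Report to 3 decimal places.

H(X,Y) = −Σ p(x,y)·log₂ p(x,y) over all 9 cells.
  cell (r,α): −0.08·log₂0.08 = 0.2915
  cell (r,β): −0.26·log₂0.26 = 0.5053
  cell (r,γ): −0.09·log₂0.09 = 0.3127
  cell (s,α): −0.01·log₂0.01 = 0.0664
  cell (s,β): −0.01·log₂0.01 = 0.0664
  cell (s,γ): −0.04·log₂0.04 = 0.1858
  cell (t,α): −0.08·log₂0.08 = 0.2915
  cell (t,β): −0.09·log₂0.09 = 0.3127
  cell (t,γ): −0.34·log₂0.34 = 0.5292
Sum = 2.561 bits.

2.561 bits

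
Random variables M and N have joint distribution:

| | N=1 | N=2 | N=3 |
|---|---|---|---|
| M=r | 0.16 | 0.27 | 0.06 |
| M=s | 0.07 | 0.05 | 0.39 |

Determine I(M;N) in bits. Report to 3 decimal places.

Marginals: p(M) = (0.4900, 0.5100), p(N) = (0.2300, 0.3200, 0.4500).
I(M;N) = Σ p(x,y)·log₂[p(x,y)/(p(x)p(y))].
  (r,1): 0.16·log₂(1.4197) = 0.0809
  (r,2): 0.27·log₂(1.7219) = 0.2117
  (r,3): 0.06·log₂(0.2721) = -0.1127
  (s,1): 0.07·log₂(0.5968) = -0.0521
  (s,2): 0.05·log₂(0.3064) = -0.0853
  (s,3): 0.39·log₂(1.6993) = 0.2983
Sum = 0.341 bits.

0.341 bits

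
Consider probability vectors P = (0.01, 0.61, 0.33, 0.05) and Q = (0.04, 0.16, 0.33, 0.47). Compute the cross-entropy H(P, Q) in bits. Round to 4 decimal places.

2.2415 bits

H(P,Q) = −Σ p·log₂ q.
  −0.01·log₂(0.04) = 0.04644
  −0.61·log₂(0.16) = 1.61275
  −0.33·log₂(0.33) = 0.52782
  −0.05·log₂(0.47) = 0.05446
H(P,Q) = 2.2415 bits.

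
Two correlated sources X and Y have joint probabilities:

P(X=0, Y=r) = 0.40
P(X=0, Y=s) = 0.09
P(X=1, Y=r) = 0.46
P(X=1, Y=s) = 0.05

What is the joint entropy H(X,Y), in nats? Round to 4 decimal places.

1.0902 nats

H(X,Y) = −Σ p(x,y)·ln p(x,y) over all 4 cells.
  cell (0,r): −0.40·ln0.40 = 0.36652
  cell (0,s): −0.09·ln0.09 = 0.21672
  cell (1,r): −0.46·ln0.46 = 0.35720
  cell (1,s): −0.05·ln0.05 = 0.14979
Sum = 1.0902 nats.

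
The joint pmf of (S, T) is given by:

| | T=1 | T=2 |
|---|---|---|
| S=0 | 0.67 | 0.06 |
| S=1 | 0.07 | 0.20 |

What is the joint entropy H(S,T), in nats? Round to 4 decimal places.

H(S,T) = −Σ p(x,y)·ln p(x,y) over all 4 cells.
  cell (0,1): −0.67·ln0.67 = 0.26832
  cell (0,2): −0.06·ln0.06 = 0.16880
  cell (1,1): −0.07·ln0.07 = 0.18615
  cell (1,2): −0.20·ln0.20 = 0.32189
Sum = 0.9452 nats.

0.9452 nats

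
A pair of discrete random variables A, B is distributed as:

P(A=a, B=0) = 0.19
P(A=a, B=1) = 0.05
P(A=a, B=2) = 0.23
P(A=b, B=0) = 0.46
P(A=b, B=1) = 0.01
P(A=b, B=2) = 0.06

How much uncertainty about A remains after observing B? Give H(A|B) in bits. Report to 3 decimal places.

Marginals: p(A) = (0.4700, 0.5300), p(B) = (0.6500, 0.0600, 0.2900).
H(A|B) = Σ p(B) · H(A|B=·).
  B=0: p=0.6500, H(A|B=0) = 0.8717
  B=1: p=0.0600, H(A|B=1) = 0.6500
  B=2: p=0.2900, H(A|B=2) = 0.7355
Weighted sum = 0.819 bits.

0.819 bits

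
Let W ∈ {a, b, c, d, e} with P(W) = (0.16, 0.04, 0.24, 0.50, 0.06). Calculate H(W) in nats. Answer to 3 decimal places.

H(W) = −Σ p·ln p.
  −(0.16)·ln(0.16) = 0.2932
  −(0.04)·ln(0.04) = 0.1288
  −(0.24)·ln(0.24) = 0.3425
  −(0.50)·ln(0.50) = 0.3466
  −(0.06)·ln(0.06) = 0.1688
Sum: 0.2932 + 0.1288 + 0.3425 + 0.3466 + 0.1688 = 1.280 nats.

1.280 nats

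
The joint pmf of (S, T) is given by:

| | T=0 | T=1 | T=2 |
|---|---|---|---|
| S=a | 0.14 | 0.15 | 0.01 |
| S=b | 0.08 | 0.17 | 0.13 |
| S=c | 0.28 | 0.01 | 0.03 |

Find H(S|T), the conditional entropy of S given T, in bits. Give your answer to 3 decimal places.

Marginals: p(S) = (0.3000, 0.3800, 0.3200), p(T) = (0.5000, 0.3300, 0.1700).
H(S|T) = Σ p(T) · H(S|T=·).
  T=0: p=0.5000, H(S|T=0) = 1.4057
  T=1: p=0.3300, H(S|T=1) = 1.1629
  T=2: p=0.1700, H(S|T=2) = 0.9780
Weighted sum = 1.253 bits.

1.253 bits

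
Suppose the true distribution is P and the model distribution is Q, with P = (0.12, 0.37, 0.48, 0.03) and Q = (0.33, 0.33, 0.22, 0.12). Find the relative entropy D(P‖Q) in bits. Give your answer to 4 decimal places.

0.3662 bits

D(P‖Q) = Σ p·log₂(p/q).
  0.12·log₂(0.12/0.33) = -0.17513
  0.37·log₂(0.37/0.33) = 0.06107
  0.48·log₂(0.48/0.22) = 0.54025
  0.03·log₂(0.03/0.12) = -0.06000
D(P‖Q) = 0.3662 bits.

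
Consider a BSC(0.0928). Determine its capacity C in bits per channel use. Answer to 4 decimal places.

0.5543 bits

Binary symmetric channel: C = 1 − h₂(ε) where h₂ is the binary entropy function.
h₂(0.0928) = −0.0928·log₂0.0928 − 0.9072·log₂0.9072 = 0.4457.
C = 1 − 0.4457 = 0.5543 bits per channel use.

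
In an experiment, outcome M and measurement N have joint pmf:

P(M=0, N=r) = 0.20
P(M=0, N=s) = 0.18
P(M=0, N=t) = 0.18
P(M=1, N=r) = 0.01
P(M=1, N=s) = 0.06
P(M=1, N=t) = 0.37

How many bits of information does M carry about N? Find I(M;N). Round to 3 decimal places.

0.235 bits

Marginals: p(M) = (0.5600, 0.4400), p(N) = (0.2100, 0.2400, 0.5500).
I(M;N) = Σ p(x,y)·log₂[p(x,y)/(p(x)p(y))].
  (0,r): 0.20·log₂(1.7007) = 0.1532
  (0,s): 0.18·log₂(1.3393) = 0.0759
  (0,t): 0.18·log₂(0.5844) = -0.1395
  (1,r): 0.01·log₂(0.1082) = -0.0321
  (1,s): 0.06·log₂(0.5682) = -0.0489
  (1,t): 0.37·log₂(1.5289) = 0.2266
Sum = 0.235 bits.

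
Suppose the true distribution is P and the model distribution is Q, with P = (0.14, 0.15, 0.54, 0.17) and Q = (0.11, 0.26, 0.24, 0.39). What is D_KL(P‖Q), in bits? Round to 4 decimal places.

0.3578 bits

D(P‖Q) = Σ p·log₂(p/q).
  0.14·log₂(0.14/0.11) = 0.04871
  0.15·log₂(0.15/0.26) = -0.11903
  0.54·log₂(0.54/0.24) = 0.63176
  0.17·log₂(0.17/0.39) = -0.20365
D(P‖Q) = 0.3578 bits.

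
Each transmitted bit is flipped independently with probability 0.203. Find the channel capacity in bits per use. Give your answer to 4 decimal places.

Binary symmetric channel: C = 1 − h₂(ε) where h₂ is the binary entropy function.
h₂(0.203) = −0.203·log₂0.203 − 0.797·log₂0.797 = 0.7279.
C = 1 − 0.7279 = 0.2721 bits per channel use.

0.2721 bits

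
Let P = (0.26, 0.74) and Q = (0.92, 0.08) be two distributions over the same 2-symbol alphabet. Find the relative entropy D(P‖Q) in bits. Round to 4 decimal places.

1.9010 bits

D(P‖Q) = Σ p·log₂(p/q).
  0.26·log₂(0.26/0.92) = -0.47401
  0.74·log₂(0.74/0.08) = 2.37500
D(P‖Q) = 1.9010 bits.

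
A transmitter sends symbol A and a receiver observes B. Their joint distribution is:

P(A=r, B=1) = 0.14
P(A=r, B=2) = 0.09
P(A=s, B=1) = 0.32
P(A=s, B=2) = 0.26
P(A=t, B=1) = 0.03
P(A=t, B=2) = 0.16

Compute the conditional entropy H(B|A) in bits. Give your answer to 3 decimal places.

0.917 bits

Marginals: p(A) = (0.2300, 0.5800, 0.1900), p(B) = (0.4900, 0.5100).
H(B|A) = Σ p(A) · H(B|A=·).
  A=r: p=0.2300, H(B|A=r) = 0.9656
  A=s: p=0.5800, H(B|A=s) = 0.9923
  A=t: p=0.1900, H(B|A=t) = 0.6292
Weighted sum = 0.917 bits.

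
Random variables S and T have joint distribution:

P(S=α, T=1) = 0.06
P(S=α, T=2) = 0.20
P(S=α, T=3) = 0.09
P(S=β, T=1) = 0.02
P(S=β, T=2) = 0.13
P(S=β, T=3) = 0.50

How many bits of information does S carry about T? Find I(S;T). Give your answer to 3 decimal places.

0.186 bits

Marginals: p(S) = (0.3500, 0.6500), p(T) = (0.0800, 0.3300, 0.5900).
I(S;T) = Σ p(x,y)·log₂[p(x,y)/(p(x)p(y))].
  (α,1): 0.06·log₂(2.1429) = 0.0660
  (α,2): 0.20·log₂(1.7316) = 0.1584
  (α,3): 0.09·log₂(0.4358) = -0.1078
  (β,1): 0.02·log₂(0.3846) = -0.0276
  (β,2): 0.13·log₂(0.6061) = -0.0939
  (β,3): 0.50·log₂(1.3038) = 0.1914
Sum = 0.186 bits.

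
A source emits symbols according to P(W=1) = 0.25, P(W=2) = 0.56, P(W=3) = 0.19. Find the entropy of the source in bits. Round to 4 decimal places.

H(W) = −Σ p·log₂ p.
  −(0.25)·log₂(0.25) = 0.50000
  −(0.56)·log₂(0.56) = 0.46844
  −(0.19)·log₂(0.19) = 0.45523
Sum: 0.50000 + 0.46844 + 0.45523 = 1.4237 bits.

1.4237 bits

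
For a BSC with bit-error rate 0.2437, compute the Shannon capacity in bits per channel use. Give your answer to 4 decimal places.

Binary symmetric channel: C = 1 − h₂(ε) where h₂ is the binary entropy function.
h₂(0.2437) = −0.2437·log₂0.2437 − 0.7563·log₂0.7563 = 0.8011.
C = 1 − 0.8011 = 0.1989 bits per channel use.

0.1989 bits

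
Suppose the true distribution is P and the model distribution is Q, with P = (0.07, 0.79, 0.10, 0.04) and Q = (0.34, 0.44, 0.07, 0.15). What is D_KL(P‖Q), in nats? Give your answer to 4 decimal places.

0.3345 nats

D(P‖Q) = Σ p·ln(p/q).
  0.07·ln(0.07/0.34) = -0.11063
  0.79·ln(0.79/0.44) = 0.46235
  0.10·ln(0.10/0.07) = 0.03567
  0.04·ln(0.04/0.15) = -0.05287
D(P‖Q) = 0.3345 nats.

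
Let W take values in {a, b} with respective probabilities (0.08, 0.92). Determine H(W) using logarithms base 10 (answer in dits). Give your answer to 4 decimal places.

0.1211 dits

H(W) = −Σ p·log₁₀ p.
  −(0.08)·log₁₀(0.08) = 0.08775
  −(0.92)·log₁₀(0.92) = 0.03332
Sum: 0.08775 + 0.03332 = 0.1211 dits.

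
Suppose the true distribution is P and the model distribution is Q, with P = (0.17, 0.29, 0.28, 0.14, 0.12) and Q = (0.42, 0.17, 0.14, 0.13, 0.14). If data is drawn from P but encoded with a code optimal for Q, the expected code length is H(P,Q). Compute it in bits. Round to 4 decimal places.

H(P,Q) = −Σ p·log₂ q.
  −0.17·log₂(0.42) = 0.21276
  −0.29·log₂(0.17) = 0.74135
  −0.28·log₂(0.14) = 0.79422
  −0.14·log₂(0.13) = 0.41208
  −0.12·log₂(0.14) = 0.34038
H(P,Q) = 2.5008 bits.

2.5008 bits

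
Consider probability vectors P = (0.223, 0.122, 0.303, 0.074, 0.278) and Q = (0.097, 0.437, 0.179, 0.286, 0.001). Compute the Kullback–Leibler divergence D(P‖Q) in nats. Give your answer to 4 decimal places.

D(P‖Q) = Σ p·ln(p/q).
  0.223·ln(0.223/0.097) = 0.18564
  0.122·ln(0.122/0.437) = -0.15566
  0.303·ln(0.303/0.179) = 0.15948
  0.074·ln(0.074/0.286) = -0.10004
  0.278·ln(0.278/0.001) = 1.56448
D(P‖Q) = 1.6539 nats.

1.6539 nats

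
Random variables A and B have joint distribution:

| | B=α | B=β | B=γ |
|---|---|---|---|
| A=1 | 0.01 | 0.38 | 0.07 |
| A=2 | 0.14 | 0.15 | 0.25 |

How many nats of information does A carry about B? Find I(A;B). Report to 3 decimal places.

0.169 nats

Marginals: p(A) = (0.4600, 0.5400), p(B) = (0.1500, 0.5300, 0.3200).
I(A;B) = H(A) + H(B) − H(A,B).
H(A) = 0.6899, H(B) = 0.9857, H(A,B) = 1.5063.
I(A;B) = 0.6899 + 0.9857 − 1.5063 = 0.169 nats.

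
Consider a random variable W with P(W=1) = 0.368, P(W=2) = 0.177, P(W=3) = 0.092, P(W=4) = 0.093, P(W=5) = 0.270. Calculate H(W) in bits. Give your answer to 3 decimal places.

2.118 bits

H(W) = −Σ p·log₂ p.
  −(0.368)·log₂(0.368) = 0.5307
  −(0.177)·log₂(0.177) = 0.4422
  −(0.092)·log₂(0.092) = 0.3167
  −(0.093)·log₂(0.093) = 0.3187
  −(0.270)·log₂(0.270) = 0.5100
Sum: 0.5307 + 0.4422 + 0.3167 + 0.3187 + 0.5100 = 2.118 bits.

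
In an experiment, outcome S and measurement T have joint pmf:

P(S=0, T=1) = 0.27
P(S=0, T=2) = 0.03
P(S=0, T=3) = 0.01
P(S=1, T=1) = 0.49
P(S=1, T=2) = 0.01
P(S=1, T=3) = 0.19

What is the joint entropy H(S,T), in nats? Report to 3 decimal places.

1.216 nats

H(S,T) = −Σ p(x,y)·ln p(x,y) over all 6 cells.
  cell (0,1): −0.27·ln0.27 = 0.3535
  cell (0,2): −0.03·ln0.03 = 0.1052
  cell (0,3): −0.01·ln0.01 = 0.0461
  cell (1,1): −0.49·ln0.49 = 0.3495
  cell (1,2): −0.01·ln0.01 = 0.0461
  cell (1,3): −0.19·ln0.19 = 0.3155
Sum = 1.216 nats.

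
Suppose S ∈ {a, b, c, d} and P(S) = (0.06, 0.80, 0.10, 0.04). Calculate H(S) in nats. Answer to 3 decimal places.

H(S) = −Σ p·ln p.
  −(0.06)·ln(0.06) = 0.1688
  −(0.80)·ln(0.80) = 0.1785
  −(0.10)·ln(0.10) = 0.2303
  −(0.04)·ln(0.04) = 0.1288
Sum: 0.1688 + 0.1785 + 0.2303 + 0.1288 = 0.706 nats.

0.706 nats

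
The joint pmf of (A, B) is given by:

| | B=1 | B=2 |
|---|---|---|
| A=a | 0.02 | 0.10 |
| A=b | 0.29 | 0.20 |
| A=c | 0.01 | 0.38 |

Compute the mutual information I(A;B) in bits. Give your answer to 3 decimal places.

Marginals: p(A) = (0.1200, 0.4900, 0.3900), p(B) = (0.3200, 0.6800).
I(A;B) = Σ p(x,y)·log₂[p(x,y)/(p(x)p(y))].
  (a,1): 0.02·log₂(0.5208) = -0.0188
  (a,2): 0.10·log₂(1.2255) = 0.0293
  (b,1): 0.29·log₂(1.8495) = 0.2573
  (b,2): 0.20·log₂(0.6002) = -0.1473
  (c,1): 0.01·log₂(0.0801) = -0.0364
  (c,2): 0.38·log₂(1.4329) = 0.1972
Sum = 0.281 bits.

0.281 bits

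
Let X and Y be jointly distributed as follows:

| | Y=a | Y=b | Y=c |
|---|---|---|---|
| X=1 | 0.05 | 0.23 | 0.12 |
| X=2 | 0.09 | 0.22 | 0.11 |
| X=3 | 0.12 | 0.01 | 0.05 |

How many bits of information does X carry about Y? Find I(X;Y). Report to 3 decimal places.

0.171 bits

Marginals: p(X) = (0.4000, 0.4200, 0.1800), p(Y) = (0.2600, 0.4600, 0.2800).
I(X;Y) = Σ p(x,y)·log₂[p(x,y)/(p(x)p(y))].
  (1,a): 0.05·log₂(0.4808) = -0.0528
  (1,b): 0.23·log₂(1.2500) = 0.0740
  (1,c): 0.12·log₂(1.0714) = 0.0119
  (2,a): 0.09·log₂(0.8242) = -0.0251
  (2,b): 0.22·log₂(1.1387) = 0.0412
  (2,c): 0.11·log₂(0.9354) = -0.0106
  (3,a): 0.12·log₂(2.5641) = 0.1630
  (3,b): 0.01·log₂(0.1208) = -0.0305
  (3,c): 0.05·log₂(0.9921) = -0.0006
Sum = 0.171 bits.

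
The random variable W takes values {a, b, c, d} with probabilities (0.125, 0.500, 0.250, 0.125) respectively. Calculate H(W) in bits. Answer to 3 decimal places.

1.750 bits

H(W) = −Σ p·log₂ p.
  −(0.125)·log₂(0.125) = 0.3750
  −(0.500)·log₂(0.500) = 0.5000
  −(0.250)·log₂(0.250) = 0.5000
  −(0.125)·log₂(0.125) = 0.3750
Sum: 0.3750 + 0.5000 + 0.5000 + 0.3750 = 1.750 bits.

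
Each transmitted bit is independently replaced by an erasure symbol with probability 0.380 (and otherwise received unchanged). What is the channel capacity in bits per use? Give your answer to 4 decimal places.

0.6200 bits

Binary erasure channel: capacity C = 1 − ε.
C = 1 − 0.380 = 0.6200 bits per channel use.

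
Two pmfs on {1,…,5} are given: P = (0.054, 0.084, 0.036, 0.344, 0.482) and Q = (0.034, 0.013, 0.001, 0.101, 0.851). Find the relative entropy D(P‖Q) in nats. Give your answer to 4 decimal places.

D(P‖Q) = Σ p·ln(p/q).
  0.054·ln(0.054/0.034) = 0.02498
  0.084·ln(0.084/0.013) = 0.15673
  0.036·ln(0.036/0.001) = 0.12901
  0.344·ln(0.344/0.101) = 0.42158
  0.482·ln(0.482/0.851) = -0.27400
D(P‖Q) = 0.4583 nats.

0.4583 nats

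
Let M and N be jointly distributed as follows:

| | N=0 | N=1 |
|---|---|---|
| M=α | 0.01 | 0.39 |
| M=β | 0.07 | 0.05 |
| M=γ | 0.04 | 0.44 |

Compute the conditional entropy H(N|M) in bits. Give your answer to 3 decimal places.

Marginals: p(M) = (0.4000, 0.1200, 0.4800), p(N) = (0.1200, 0.8800).
H(N|M) = Σ p(M) · H(N|M=·).
  M=α: p=0.4000, H(N|M=α) = 0.1687
  M=β: p=0.1200, H(N|M=β) = 0.9799
  M=γ: p=0.4800, H(N|M=γ) = 0.4138
Weighted sum = 0.384 bits.

0.384 bits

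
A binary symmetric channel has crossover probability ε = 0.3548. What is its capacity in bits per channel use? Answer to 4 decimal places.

0.0617 bits

Binary symmetric channel: C = 1 − h₂(ε) where h₂ is the binary entropy function.
h₂(0.3548) = −0.3548·log₂0.3548 − 0.6452·log₂0.6452 = 0.9383.
C = 1 − 0.9383 = 0.0617 bits per channel use.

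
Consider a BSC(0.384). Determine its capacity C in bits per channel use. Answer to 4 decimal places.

Binary symmetric channel: C = 1 − h₂(ε) where h₂ is the binary entropy function.
h₂(0.384) = −0.384·log₂0.384 − 0.616·log₂0.616 = 0.9608.
C = 1 − 0.9608 = 0.0392 bits per channel use.

0.0392 bits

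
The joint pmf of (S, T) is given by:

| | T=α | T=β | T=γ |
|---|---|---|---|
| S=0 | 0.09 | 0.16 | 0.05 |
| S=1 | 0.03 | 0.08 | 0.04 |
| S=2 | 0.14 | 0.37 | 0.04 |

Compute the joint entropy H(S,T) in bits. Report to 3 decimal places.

H(S,T) = −Σ p(x,y)·log₂ p(x,y) over all 9 cells.
  cell (0,α): −0.09·log₂0.09 = 0.3127
  cell (0,β): −0.16·log₂0.16 = 0.4230
  cell (0,γ): −0.05·log₂0.05 = 0.2161
  cell (1,α): −0.03·log₂0.03 = 0.1518
  cell (1,β): −0.08·log₂0.08 = 0.2915
  cell (1,γ): −0.04·log₂0.04 = 0.1858
  cell (2,α): −0.14·log₂0.14 = 0.3971
  cell (2,β): −0.37·log₂0.37 = 0.5307
  cell (2,γ): −0.04·log₂0.04 = 0.1858
Sum = 2.694 bits.

2.694 bits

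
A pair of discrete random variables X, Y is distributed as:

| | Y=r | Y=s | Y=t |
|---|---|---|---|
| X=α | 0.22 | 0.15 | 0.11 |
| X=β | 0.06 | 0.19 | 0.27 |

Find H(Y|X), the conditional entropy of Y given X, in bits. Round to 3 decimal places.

1.451 bits

Chain rule: H(Y|X) = H(X,Y) − H(X).
Marginals: p(X) = (0.4800, 0.5200), p(Y) = (0.2800, 0.3400, 0.3800).
H(X,Y) = 2.4502 bits; H(X) = 0.9988 bits.
H(Y|X) = 2.4502 − 0.9988 = 1.451 bits.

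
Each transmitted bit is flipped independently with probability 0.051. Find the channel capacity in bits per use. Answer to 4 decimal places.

Binary symmetric channel: C = 1 − h₂(ε) where h₂ is the binary entropy function.
h₂(0.051) = −0.051·log₂0.051 − 0.949·log₂0.949 = 0.2906.
C = 1 − 0.2906 = 0.7094 bits per channel use.

0.7094 bits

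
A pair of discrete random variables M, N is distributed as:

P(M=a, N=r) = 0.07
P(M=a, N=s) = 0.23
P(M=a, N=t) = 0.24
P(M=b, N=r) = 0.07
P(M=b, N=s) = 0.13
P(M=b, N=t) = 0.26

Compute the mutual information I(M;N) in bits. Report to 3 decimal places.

Marginals: p(M) = (0.5400, 0.4600), p(N) = (0.1400, 0.3600, 0.5000).
I(M;N) = Σ p(x,y)·log₂[p(x,y)/(p(x)p(y))].
  (a,r): 0.07·log₂(0.9259) = -0.0078
  (a,s): 0.23·log₂(1.1831) = 0.0558
  (a,t): 0.24·log₂(0.8889) = -0.0408
  (b,r): 0.07·log₂(1.0870) = 0.0084
  (b,s): 0.13·log₂(0.7850) = -0.0454
  (b,t): 0.26·log₂(1.1304) = 0.0460
Sum = 0.016 bits.

0.016 bits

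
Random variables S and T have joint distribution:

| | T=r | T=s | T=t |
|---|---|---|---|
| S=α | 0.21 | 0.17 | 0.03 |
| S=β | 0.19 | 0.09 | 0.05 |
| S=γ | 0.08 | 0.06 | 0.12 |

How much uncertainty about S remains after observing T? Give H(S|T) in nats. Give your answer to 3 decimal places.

1.003 nats

Chain rule: H(S|T) = H(S,T) − H(T).
Marginals: p(S) = (0.4100, 0.3300, 0.2600), p(T) = (0.4800, 0.3200, 0.2000).
H(S,T) = 2.0415 nats; H(T) = 1.0388 nats.
H(S|T) = 2.0415 − 1.0388 = 1.003 nats.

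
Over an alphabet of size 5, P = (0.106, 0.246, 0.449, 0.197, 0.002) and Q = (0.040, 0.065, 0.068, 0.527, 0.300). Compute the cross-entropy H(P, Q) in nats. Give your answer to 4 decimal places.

H(P,Q) = −Σ p·ln q.
  −0.106·ln(0.040) = 0.34120
  −0.246·ln(0.065) = 0.67241
  −0.449·ln(0.068) = 1.20702
  −0.197·ln(0.527) = 0.12619
  −0.002·ln(0.300) = 0.00241
H(P,Q) = 2.3492 nats.

2.3492 nats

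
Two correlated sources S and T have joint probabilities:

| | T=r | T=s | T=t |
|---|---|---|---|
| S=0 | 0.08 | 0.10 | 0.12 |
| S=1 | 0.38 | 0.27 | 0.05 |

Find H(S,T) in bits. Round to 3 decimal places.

H(S,T) = −Σ p(x,y)·log₂ p(x,y) over all 6 cells.
  cell (0,r): −0.08·log₂0.08 = 0.2915
  cell (0,s): −0.10·log₂0.10 = 0.3322
  cell (0,t): −0.12·log₂0.12 = 0.3671
  cell (1,r): −0.38·log₂0.38 = 0.5305
  cell (1,s): −0.27·log₂0.27 = 0.5100
  cell (1,t): −0.05·log₂0.05 = 0.2161
Sum = 2.247 bits.

2.247 bits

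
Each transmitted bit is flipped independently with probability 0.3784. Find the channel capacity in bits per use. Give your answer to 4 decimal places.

0.0431 bits

Binary symmetric channel: C = 1 − h₂(ε) where h₂ is the binary entropy function.
h₂(0.3784) = −0.3784·log₂0.3784 − 0.6216·log₂0.6216 = 0.9569.
C = 1 − 0.9569 = 0.0431 bits per channel use.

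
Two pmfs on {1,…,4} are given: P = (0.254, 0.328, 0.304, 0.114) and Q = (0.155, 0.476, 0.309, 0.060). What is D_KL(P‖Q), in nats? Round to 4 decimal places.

0.0715 nats

D(P‖Q) = Σ p·ln(p/q).
  0.254·ln(0.254/0.155) = 0.12545
  0.328·ln(0.328/0.476) = -0.12215
  0.304·ln(0.304/0.309) = -0.00496
  0.114·ln(0.114/0.060) = 0.07317
D(P‖Q) = 0.0715 nats.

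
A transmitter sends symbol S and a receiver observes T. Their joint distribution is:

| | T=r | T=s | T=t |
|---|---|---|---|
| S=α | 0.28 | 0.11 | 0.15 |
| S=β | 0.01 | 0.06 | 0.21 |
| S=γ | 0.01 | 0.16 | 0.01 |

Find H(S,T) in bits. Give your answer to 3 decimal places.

2.614 bits

H(S,T) = −Σ p(x,y)·log₂ p(x,y) over all 9 cells.
  cell (α,r): −0.28·log₂0.28 = 0.5142
  cell (α,s): −0.11·log₂0.11 = 0.3503
  cell (α,t): −0.15·log₂0.15 = 0.4105
  cell (β,r): −0.01·log₂0.01 = 0.0664
  cell (β,s): −0.06·log₂0.06 = 0.2435
  cell (β,t): −0.21·log₂0.21 = 0.4728
  cell (γ,r): −0.01·log₂0.01 = 0.0664
  cell (γ,s): −0.16·log₂0.16 = 0.4230
  cell (γ,t): −0.01·log₂0.01 = 0.0664
Sum = 2.614 bits.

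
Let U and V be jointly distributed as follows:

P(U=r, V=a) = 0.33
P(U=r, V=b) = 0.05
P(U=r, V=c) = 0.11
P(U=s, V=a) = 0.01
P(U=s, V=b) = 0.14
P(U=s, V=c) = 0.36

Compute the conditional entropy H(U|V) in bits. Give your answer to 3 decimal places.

Chain rule: H(U|V) = H(U,V) − H(V).
Marginals: p(U) = (0.4900, 0.5100), p(V) = (0.3400, 0.1900, 0.4700).
H(U,V) = 2.0884 bits; H(V) = 1.4964 bits.
H(U|V) = 2.0884 − 1.4964 = 0.592 bits.

0.592 bits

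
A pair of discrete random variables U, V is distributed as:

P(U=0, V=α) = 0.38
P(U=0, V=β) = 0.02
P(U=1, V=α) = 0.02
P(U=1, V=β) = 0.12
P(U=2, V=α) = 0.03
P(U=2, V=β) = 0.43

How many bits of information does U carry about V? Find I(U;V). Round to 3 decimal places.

0.628 bits

Marginals: p(U) = (0.4000, 0.1400, 0.4600), p(V) = (0.4300, 0.5700).
I(U;V) = Σ p(x,y)·log₂[p(x,y)/(p(x)p(y))].
  (0,α): 0.38·log₂(2.2093) = 0.4346
  (0,β): 0.02·log₂(0.0877) = -0.0702
  (1,α): 0.02·log₂(0.3322) = -0.0318
  (1,β): 0.12·log₂(1.5038) = 0.0706
  (2,α): 0.03·log₂(0.1517) = -0.0816
  (2,β): 0.43·log₂(1.6400) = 0.3069
Sum = 0.628 bits.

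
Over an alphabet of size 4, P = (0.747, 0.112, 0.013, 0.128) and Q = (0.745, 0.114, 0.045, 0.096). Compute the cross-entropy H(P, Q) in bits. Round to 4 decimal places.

H(P,Q) = −Σ p·log₂ q.
  −0.747·log₂(0.745) = 0.31724
  −0.112·log₂(0.114) = 0.35088
  −0.013·log₂(0.045) = 0.05816
  −0.128·log₂(0.096) = 0.43275
H(P,Q) = 1.1590 bits.

1.1590 bits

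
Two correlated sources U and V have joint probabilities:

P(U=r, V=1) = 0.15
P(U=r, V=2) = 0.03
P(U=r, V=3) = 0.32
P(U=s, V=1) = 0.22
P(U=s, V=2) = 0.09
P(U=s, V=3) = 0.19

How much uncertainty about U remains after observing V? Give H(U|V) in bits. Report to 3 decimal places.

0.944 bits

Chain rule: H(U|V) = H(U,V) − H(V).
Marginals: p(U) = (0.5000, 0.5000), p(V) = (0.3700, 0.1200, 0.5100).
H(U,V) = 2.3368 bits; H(V) = 1.3932 bits.
H(U|V) = 2.3368 − 1.3932 = 0.944 bits.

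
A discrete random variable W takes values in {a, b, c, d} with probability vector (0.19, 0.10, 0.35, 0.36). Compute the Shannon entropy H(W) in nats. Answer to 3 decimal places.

H(W) = −Σ p·ln p.
  −(0.19)·ln(0.19) = 0.3155
  −(0.10)·ln(0.10) = 0.2303
  −(0.35)·ln(0.35) = 0.3674
  −(0.36)·ln(0.36) = 0.3678
Sum: 0.3155 + 0.2303 + 0.3674 + 0.3678 = 1.281 nats.

1.281 nats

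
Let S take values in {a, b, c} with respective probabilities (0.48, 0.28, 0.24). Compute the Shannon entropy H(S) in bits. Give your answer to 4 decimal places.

1.5166 bits

H(S) = −Σ p·log₂ p.
  −(0.48)·log₂(0.48) = 0.50827
  −(0.28)·log₂(0.28) = 0.51422
  −(0.24)·log₂(0.24) = 0.49413
Sum: 0.50827 + 0.51422 + 0.49413 = 1.5166 bits.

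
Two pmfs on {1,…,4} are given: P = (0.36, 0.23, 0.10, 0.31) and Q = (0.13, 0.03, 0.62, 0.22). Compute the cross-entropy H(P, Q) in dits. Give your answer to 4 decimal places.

H(P,Q) = −Σ p·log₁₀ q.
  −0.36·log₁₀(0.13) = 0.31898
  −0.23·log₁₀(0.03) = 0.35026
  −0.10·log₁₀(0.62) = 0.02076
  −0.31·log₁₀(0.22) = 0.20385
H(P,Q) = 0.8939 dits.

0.8939 dits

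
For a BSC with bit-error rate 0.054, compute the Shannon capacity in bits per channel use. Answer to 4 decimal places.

0.6968 bits

Binary symmetric channel: C = 1 − h₂(ε) where h₂ is the binary entropy function.
h₂(0.054) = −0.054·log₂0.054 − 0.946·log₂0.946 = 0.3032.
C = 1 − 0.3032 = 0.6968 bits per channel use.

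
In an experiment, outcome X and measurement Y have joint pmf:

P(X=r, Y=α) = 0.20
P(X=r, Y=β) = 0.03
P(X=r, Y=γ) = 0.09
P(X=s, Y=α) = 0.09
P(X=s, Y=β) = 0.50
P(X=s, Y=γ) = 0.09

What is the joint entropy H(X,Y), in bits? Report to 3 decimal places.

2.054 bits

H(X,Y) = −Σ p(x,y)·log₂ p(x,y) over all 6 cells.
  cell (r,α): −0.20·log₂0.20 = 0.4644
  cell (r,β): −0.03·log₂0.03 = 0.1518
  cell (r,γ): −0.09·log₂0.09 = 0.3127
  cell (s,α): −0.09·log₂0.09 = 0.3127
  cell (s,β): −0.50·log₂0.50 = 0.5000
  cell (s,γ): −0.09·log₂0.09 = 0.3127
Sum = 2.054 bits.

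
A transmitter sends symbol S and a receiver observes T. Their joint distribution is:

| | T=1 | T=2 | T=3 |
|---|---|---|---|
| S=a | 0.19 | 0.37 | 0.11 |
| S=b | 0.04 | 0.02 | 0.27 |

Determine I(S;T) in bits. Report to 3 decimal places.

Marginals: p(S) = (0.6700, 0.3300), p(T) = (0.2300, 0.3900, 0.3800).
I(S;T) = Σ p(x,y)·log₂[p(x,y)/(p(x)p(y))].
  (a,1): 0.19·log₂(1.2330) = 0.0574
  (a,2): 0.37·log₂(1.4160) = 0.1857
  (a,3): 0.11·log₂(0.4321) = -0.1332
  (b,1): 0.04·log₂(0.5270) = -0.0370
  (b,2): 0.02·log₂(0.1554) = -0.0537
  (b,3): 0.27·log₂(2.1531) = 0.2987
Sum = 0.318 bits.

0.318 bits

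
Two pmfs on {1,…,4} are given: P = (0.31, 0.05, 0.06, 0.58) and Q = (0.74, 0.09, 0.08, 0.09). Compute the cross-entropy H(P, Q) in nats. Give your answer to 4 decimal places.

H(P,Q) = −Σ p·ln q.
  −0.31·ln(0.74) = 0.09334
  −0.05·ln(0.09) = 0.12040
  −0.06·ln(0.08) = 0.15154
  −0.58·ln(0.09) = 1.39661
H(P,Q) = 1.7619 nats.

1.7619 nats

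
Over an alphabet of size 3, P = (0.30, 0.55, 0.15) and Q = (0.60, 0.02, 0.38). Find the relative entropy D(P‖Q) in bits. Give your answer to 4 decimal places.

2.1286 bits

D(P‖Q) = Σ p·log₂(p/q).
  0.30·log₂(0.30/0.60) = -0.30000
  0.55·log₂(0.55/0.02) = 2.62975
  0.15·log₂(0.15/0.38) = -0.20116
D(P‖Q) = 2.1286 bits.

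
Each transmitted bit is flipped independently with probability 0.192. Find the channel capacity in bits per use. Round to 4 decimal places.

0.2944 bits

Binary symmetric channel: C = 1 − h₂(ε) where h₂ is the binary entropy function.
h₂(0.192) = −0.192·log₂0.192 − 0.808·log₂0.808 = 0.7056.
C = 1 − 0.7056 = 0.2944 bits per channel use.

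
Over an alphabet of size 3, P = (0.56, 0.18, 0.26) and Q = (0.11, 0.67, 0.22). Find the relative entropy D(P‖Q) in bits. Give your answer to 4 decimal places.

1.0362 bits

D(P‖Q) = Σ p·log₂(p/q).
  0.56·log₂(0.56/0.11) = 1.31484
  0.18·log₂(0.18/0.67) = -0.34131
  0.26·log₂(0.26/0.22) = 0.06266
D(P‖Q) = 1.0362 bits.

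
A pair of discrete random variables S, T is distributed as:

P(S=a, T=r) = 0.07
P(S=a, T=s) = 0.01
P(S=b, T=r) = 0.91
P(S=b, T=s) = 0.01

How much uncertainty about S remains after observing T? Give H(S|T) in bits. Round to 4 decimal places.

Chain rule: H(S|T) = H(S,T) − H(T).
Marginals: p(S) = (0.0800, 0.9200), p(T) = (0.9800, 0.0200).
H(S,T) = 0.5252 bits; H(T) = 0.1414 bits.
H(S|T) = 0.5252 − 0.1414 = 0.3838 bits.

0.3838 bits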